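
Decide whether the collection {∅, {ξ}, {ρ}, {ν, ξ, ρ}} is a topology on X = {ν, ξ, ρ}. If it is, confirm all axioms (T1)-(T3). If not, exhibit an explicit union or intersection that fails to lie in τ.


τ is NOT a topology on X.

Axiom (T1): ∅ ∈ τ? Yes; X ∈ τ? Yes.
Axiom (T2/T3): check pairwise unions and intersections of members of τ.
Counterexample for (T2): {ξ} ∪ {ρ} = {ξ, ρ} ∉ τ. Therefore τ is NOT a topology.


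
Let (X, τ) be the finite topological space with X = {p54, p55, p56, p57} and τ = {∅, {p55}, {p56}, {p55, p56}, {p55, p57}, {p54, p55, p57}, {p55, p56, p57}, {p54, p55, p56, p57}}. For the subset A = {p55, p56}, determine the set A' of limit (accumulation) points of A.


A' = {p54, p57}

For each x ∈ X, list the open sets U ∈ τ with x ∈ U, then check whether U ∩ (A ∖ {x}) ≠ ∅ for every such U.
  x = p54: opens ∋ x are {p54, p55, p57}, {p54, p55, p56, p57}; each meets A ∖ {p54}, so x IS a limit point.
  x = p55: open {p55} ∋ x has {p55} ∩ (A ∖ {p55}) = ∅, so x is NOT a limit point.
  x = p56: open {p56} ∋ x has {p56} ∩ (A ∖ {p56}) = ∅, so x is NOT a limit point.
  x = p57: opens ∋ x are {p55, p57}, {p54, p55, p57}, {p55, p56, p57}, {p54, p55, p56, p57}; each meets A ∖ {p57}, so x IS a limit point.
Collecting: A' = {p54, p57}.


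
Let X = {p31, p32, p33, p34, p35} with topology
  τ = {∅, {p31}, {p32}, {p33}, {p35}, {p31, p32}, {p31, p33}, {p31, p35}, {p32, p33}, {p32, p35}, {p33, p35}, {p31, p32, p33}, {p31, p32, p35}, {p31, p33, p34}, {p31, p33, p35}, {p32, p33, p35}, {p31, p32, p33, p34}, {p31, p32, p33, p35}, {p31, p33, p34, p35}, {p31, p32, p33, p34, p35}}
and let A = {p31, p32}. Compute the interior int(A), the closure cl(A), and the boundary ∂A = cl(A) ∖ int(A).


int(A) = {p31, p32}, cl(A) = {p31, p32, p34}, ∂A = {p34}.

Closed sets in (X, τ) are complements of opens:
  closed(X, τ) = {∅, {p32}, {p34}, {p35}, {p31, p34}, {p32, p34}, {p32, p35}, {p33, p34}, {p34, p35}, {p31, p32, p34}, {p31, p33, p34}, {p31, p34, p35}, {p32, p33, p34}, {p32, p34, p35}, {p33, p34, p35}, {p31, p32, p33, p34}, {p31, p32, p34, p35}, {p31, p33, p34, p35}, {p32, p33, p34, p35}, {p31, p32, p33, p34, p35}}.
int(A) = ⋃ {U ∈ τ : U ⊆ A}. Opens contained in A: ∅, {p31}, {p32}, {p31, p32}.
Taking the union of these: int(A) = {p31, p32}.
cl(A) = ⋂ {C closed : A ⊆ C}. Closed sets containing A: {p31, p32, p34}, {p31, p32, p33, p34}, {p31, p32, p34, p35}, {p31, p32, p33, p34, p35}.
Intersecting these: cl(A) = {p31, p32, p34}.
∂A = cl(A) ∖ int(A) = {p31, p32, p34} ∖ {p31, p32} = {p34}.


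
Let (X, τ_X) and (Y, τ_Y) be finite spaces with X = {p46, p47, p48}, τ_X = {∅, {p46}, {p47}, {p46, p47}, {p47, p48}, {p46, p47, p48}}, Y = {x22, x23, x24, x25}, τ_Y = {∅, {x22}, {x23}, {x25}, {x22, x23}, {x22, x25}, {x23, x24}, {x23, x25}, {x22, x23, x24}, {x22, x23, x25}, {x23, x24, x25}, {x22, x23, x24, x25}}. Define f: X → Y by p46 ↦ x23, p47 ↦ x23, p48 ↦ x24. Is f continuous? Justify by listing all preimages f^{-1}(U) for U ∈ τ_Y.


f IS continuous.

Compute f^{-1}(U) for each U ∈ τ_Y:
  U = ∅: f^{-1}(U) = ∅ ∈ τ_X ✓.
  U = {x22}: f^{-1}(U) = ∅ ∈ τ_X ✓.
  U = {x23}: f^{-1}(U) = {p46, p47} ∈ τ_X ✓.
  U = {x25}: f^{-1}(U) = ∅ ∈ τ_X ✓.
  U = {x22, x23}: f^{-1}(U) = {p46, p47} ∈ τ_X ✓.
  U = {x22, x25}: f^{-1}(U) = ∅ ∈ τ_X ✓.
  U = {x23, x24}: f^{-1}(U) = {p46, p47, p48} ∈ τ_X ✓.
  U = {x23, x25}: f^{-1}(U) = {p46, p47} ∈ τ_X ✓.
  U = {x22, x23, x24}: f^{-1}(U) = {p46, p47, p48} ∈ τ_X ✓.
  U = {x22, x23, x25}: f^{-1}(U) = {p46, p47} ∈ τ_X ✓.
  U = {x23, x24, x25}: f^{-1}(U) = {p46, p47, p48} ∈ τ_X ✓.
  U = {x22, x23, x24, x25}: f^{-1}(U) = {p46, p47, p48} ∈ τ_X ✓.
Every preimage lies in τ_X, so f IS continuous.


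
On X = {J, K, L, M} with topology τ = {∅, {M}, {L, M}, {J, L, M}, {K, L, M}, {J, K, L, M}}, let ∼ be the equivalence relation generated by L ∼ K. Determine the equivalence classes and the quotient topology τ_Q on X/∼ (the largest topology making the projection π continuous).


X/∼ = {[J], [K=L], [M]}; |τ_Q| = 4.

Equivalence classes: [J], [K=L], [M].
Quotient map π: X → X/∼ sends J ↦ [J], K ↦ [K=L], L ↦ [K=L], M ↦ [M].
For each subset V ⊆ X/∼, compute π^{-1}(V) ⊆ X and check whether π^{-1}(V) ∈ τ. V is open in τ_Q iff π^{-1}(V) ∈ τ.
  V = {}: π^{-1}(V) = ∅ ∈ τ ✓.
  V = {[J]}: π^{-1}(V) = {J} ∉ τ ✗.
  V = {[K=L]}: π^{-1}(V) = {K, L} ∉ τ ✗.
  V = {[J], [K=L]}: π^{-1}(V) = {J, K, L} ∉ τ ✗.
  V = {[M]}: π^{-1}(V) = {M} ∈ τ ✓.
  V = {[J], [M]}: π^{-1}(V) = {J, M} ∉ τ ✗.
  V = {[K=L], [M]}: π^{-1}(V) = {K, L, M} ∈ τ ✓.
  V = {[J], [K=L], [M]}: π^{-1}(V) = {J, K, L, M} ∈ τ ✓.
Open sets in the quotient: τ_Q = {{}, {[M]}, {[K=L], [M]}, {[J], [K=L], [M]}} (4 elements).


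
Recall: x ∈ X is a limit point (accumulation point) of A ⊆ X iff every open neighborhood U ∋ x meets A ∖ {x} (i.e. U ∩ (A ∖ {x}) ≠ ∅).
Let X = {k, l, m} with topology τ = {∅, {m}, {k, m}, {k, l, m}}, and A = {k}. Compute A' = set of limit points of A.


A' = {l}

For each x ∈ X, list the open sets U ∈ τ with x ∈ U, then check whether U ∩ (A ∖ {x}) ≠ ∅ for every such U.
  x = k: open {k, m} ∋ x has {k, m} ∩ (A ∖ {k}) = ∅, so x is NOT a limit point.
  x = l: opens ∋ x are {k, l, m}; each meets A ∖ {l}, so x IS a limit point.
  x = m: open {m} ∋ x has {m} ∩ (A ∖ {m}) = ∅, so x is NOT a limit point.
Collecting: A' = {l}.


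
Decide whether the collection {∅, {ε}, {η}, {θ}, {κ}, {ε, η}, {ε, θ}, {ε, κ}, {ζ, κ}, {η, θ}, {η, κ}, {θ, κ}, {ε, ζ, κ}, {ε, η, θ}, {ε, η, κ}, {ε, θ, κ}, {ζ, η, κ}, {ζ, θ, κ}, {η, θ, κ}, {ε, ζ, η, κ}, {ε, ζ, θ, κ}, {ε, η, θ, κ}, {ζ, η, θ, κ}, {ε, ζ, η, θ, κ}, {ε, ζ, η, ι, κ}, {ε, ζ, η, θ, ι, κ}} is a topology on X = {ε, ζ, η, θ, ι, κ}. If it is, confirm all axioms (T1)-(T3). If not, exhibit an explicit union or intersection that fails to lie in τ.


τ IS a topology on X.

Axiom (T1): ∅ ∈ τ? Yes; X ∈ τ? Yes.
Axiom (T2/T3): check pairwise unions and intersections of members of τ.
All pairwise intersections and unions checked — each lies in τ. Therefore τ satisfies (T1), (T2), (T3): it IS a topology on X.


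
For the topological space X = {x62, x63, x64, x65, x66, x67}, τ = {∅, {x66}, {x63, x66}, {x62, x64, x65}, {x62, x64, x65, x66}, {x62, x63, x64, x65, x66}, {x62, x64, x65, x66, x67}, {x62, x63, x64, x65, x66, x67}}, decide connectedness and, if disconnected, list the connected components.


(X, τ) is connected.

Find clopen sets (U ∈ τ with X ∖ U ∈ τ):
  U = ∅, X ∖ U = {x62, x63, x64, x65, x66, x67} — both open, so U is clopen.
  U = {x62, x63, x64, x65, x66, x67}, X ∖ U = ∅ — both open, so U is clopen.
Only trivial clopens (∅ and X) exist, so (X, τ) is connected.
Compute connected components by grouping points that agree on all clopens:
  component: {x62, x63, x64, x65, x66, x67}


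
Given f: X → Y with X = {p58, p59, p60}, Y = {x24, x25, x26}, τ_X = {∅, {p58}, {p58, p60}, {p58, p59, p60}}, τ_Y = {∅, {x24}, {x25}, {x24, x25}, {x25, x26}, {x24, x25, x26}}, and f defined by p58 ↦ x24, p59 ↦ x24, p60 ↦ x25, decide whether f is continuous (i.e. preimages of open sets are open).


f is NOT continuous.

Compute f^{-1}(U) for each U ∈ τ_Y:
  U = ∅: f^{-1}(U) = ∅ ∈ τ_X ✓.
  U = {x24}: f^{-1}(U) = {p58, p59} ∉ τ_X ✗.
  U = {x25}: f^{-1}(U) = {p60} ∉ τ_X ✗.
  U = {x24, x25}: f^{-1}(U) = {p58, p59, p60} ∈ τ_X ✓.
  U = {x25, x26}: f^{-1}(U) = {p60} ∉ τ_X ✗.
  U = {x24, x25, x26}: f^{-1}(U) = {p58, p59, p60} ∈ τ_X ✓.
Found U = {x24} with f^{-1}(U) = {p58, p59} not in τ_X. Therefore f is NOT continuous.


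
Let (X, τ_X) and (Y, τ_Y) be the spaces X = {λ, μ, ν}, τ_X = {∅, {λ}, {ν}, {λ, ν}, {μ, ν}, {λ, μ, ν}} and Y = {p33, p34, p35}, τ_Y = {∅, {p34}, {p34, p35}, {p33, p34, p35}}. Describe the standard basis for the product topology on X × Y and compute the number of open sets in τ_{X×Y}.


Basis B = {∅ × ∅, {λ} × {p34}, {ν} × {p34}, {λ} × {p34, p35}, {λ, ν} × {p34}, {μ, ν} × {p34}, {ν} × {p34, p35}, {λ} × {p33, p34, p35}, {λ, μ, ν} × {p34}, {ν} × {p33, p34, p35}, {λ, ν} × {p34, p35}, {μ, ν} × {p34, p35}, {λ, ν} × {p33, p34, p35}, {λ, μ, ν} × {p34, p35}, {μ, ν} × {p33, p34, p35}, {λ, μ, ν} × {p33, p34, p35}}; |τ_{X×Y}| = 40.

Enumerate products U × V with U ∈ τ_X, V ∈ τ_Y (deduplicated):
  ∅ × ∅ = {} (∅)
  {λ} × {p34} = {(λ,p34)}
  {ν} × {p34} = {(ν,p34)}
  {λ} × {p34, p35} = {(λ,p34), (λ,p35)}
  {λ, ν} × {p34} = {(λ,p34), (ν,p34)}
  {μ, ν} × {p34} = {(μ,p34), (ν,p34)}
  {ν} × {p34, p35} = {(ν,p34), (ν,p35)}
  {λ} × {p33, p34, p35} = {(λ,p33), (λ,p34), (λ,p35)}
  {λ, μ, ν} × {p34} = {(λ,p34), (μ,p34), (ν,p34)}
  {ν} × {p33, p34, p35} = {(ν,p33), (ν,p34), (ν,p35)}
  {λ, ν} × {p34, p35} = {(λ,p34), (λ,p35), (ν,p34), (ν,p35)}
  {μ, ν} × {p34, p35} = {(μ,p34), (μ,p35), (ν,p34), (ν,p35)}
  {λ, ν} × {p33, p34, p35} = {(λ,p33), (λ,p34), (λ,p35), (ν,p33), (ν,p34), (ν,p35)}
  {λ, μ, ν} × {p34, p35} = {(λ,p34), (λ,p35), (μ,p34), (μ,p35), (ν,p34), (ν,p35)}
  {μ, ν} × {p33, p34, p35} = {(μ,p33), (μ,p34), (μ,p35), (ν,p33), (ν,p34), (ν,p35)}
  {λ, μ, ν} × {p33, p34, p35} = {(λ,p33), (λ,p34), (λ,p35), (μ,p33), (μ,p34), (μ,p35), (ν,p33), (ν,p34), (ν,p35)}
These 16 distinct sets form the basis B.
Close under arbitrary unions to get τ_{X×Y}; counting gives |τ_{X×Y}| = 40.


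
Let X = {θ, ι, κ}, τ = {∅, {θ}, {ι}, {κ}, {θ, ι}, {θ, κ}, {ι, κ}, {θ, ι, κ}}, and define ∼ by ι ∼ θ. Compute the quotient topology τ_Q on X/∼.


X/∼ = {[θ=ι], [κ]}; |τ_Q| = 4.

Equivalence classes: [θ=ι], [κ].
Quotient map π: X → X/∼ sends θ ↦ [θ=ι], ι ↦ [θ=ι], κ ↦ [κ].
For each subset V ⊆ X/∼, compute π^{-1}(V) ⊆ X and check whether π^{-1}(V) ∈ τ. V is open in τ_Q iff π^{-1}(V) ∈ τ.
  V = {}: π^{-1}(V) = ∅ ∈ τ ✓.
  V = {[θ=ι]}: π^{-1}(V) = {θ, ι} ∈ τ ✓.
  V = {[κ]}: π^{-1}(V) = {κ} ∈ τ ✓.
  V = {[θ=ι], [κ]}: π^{-1}(V) = {θ, ι, κ} ∈ τ ✓.
Open sets in the quotient: τ_Q = {{}, {[θ=ι]}, {[κ]}, {[θ=ι], [κ]}} (4 elements).


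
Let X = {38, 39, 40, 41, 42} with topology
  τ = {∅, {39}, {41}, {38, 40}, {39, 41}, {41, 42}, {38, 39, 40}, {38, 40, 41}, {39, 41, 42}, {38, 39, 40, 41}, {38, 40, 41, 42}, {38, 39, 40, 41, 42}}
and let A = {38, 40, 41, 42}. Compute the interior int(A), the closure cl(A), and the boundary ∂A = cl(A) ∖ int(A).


int(A) = {38, 40, 41, 42}, cl(A) = {38, 40, 41, 42}, ∂A = ∅.

Closed sets in (X, τ) are complements of opens:
  closed(X, τ) = {∅, {39}, {42}, {38, 40}, {39, 42}, {41, 42}, {38, 39, 40}, {38, 40, 42}, {39, 41, 42}, {38, 39, 40, 42}, {38, 40, 41, 42}, {38, 39, 40, 41, 42}}.
int(A) = ⋃ {U ∈ τ : U ⊆ A}. Opens contained in A: ∅, {41}, {38, 40}, {41, 42}, {38, 40, 41}, {38, 40, 41, 42}.
Taking the union of these: int(A) = {38, 40, 41, 42}.
cl(A) = ⋂ {C closed : A ⊆ C}. Closed sets containing A: {38, 40, 41, 42}, {38, 39, 40, 41, 42}.
Intersecting these: cl(A) = {38, 40, 41, 42}.
∂A = cl(A) ∖ int(A) = {38, 40, 41, 42} ∖ {38, 40, 41, 42} = ∅.


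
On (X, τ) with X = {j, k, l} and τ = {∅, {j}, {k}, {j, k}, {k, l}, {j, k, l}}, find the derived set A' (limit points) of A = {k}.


A' = {l}

For each x ∈ X, list the open sets U ∈ τ with x ∈ U, then check whether U ∩ (A ∖ {x}) ≠ ∅ for every such U.
  x = j: open {j} ∋ x has {j} ∩ (A ∖ {j}) = ∅, so x is NOT a limit point.
  x = k: open {k} ∋ x has {k} ∩ (A ∖ {k}) = ∅, so x is NOT a limit point.
  x = l: opens ∋ x are {k, l}, {j, k, l}; each meets A ∖ {l}, so x IS a limit point.
Collecting: A' = {l}.


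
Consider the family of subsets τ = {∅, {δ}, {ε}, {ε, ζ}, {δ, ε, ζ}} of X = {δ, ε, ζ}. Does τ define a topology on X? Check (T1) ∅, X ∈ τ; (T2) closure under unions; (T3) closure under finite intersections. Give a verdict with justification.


τ is NOT a topology on X.

Axiom (T1): ∅ ∈ τ? Yes; X ∈ τ? Yes.
Axiom (T2/T3): check pairwise unions and intersections of members of τ.
Counterexample for (T2): {δ} ∪ {ε} = {δ, ε} ∉ τ. Therefore τ is NOT a topology.


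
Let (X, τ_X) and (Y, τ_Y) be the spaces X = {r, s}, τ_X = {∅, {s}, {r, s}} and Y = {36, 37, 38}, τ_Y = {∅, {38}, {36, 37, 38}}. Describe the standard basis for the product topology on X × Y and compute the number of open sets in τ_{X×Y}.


Basis B = {∅ × ∅, {s} × {38}, {r, s} × {38}, {s} × {36, 37, 38}, {r, s} × {36, 37, 38}}; |τ_{X×Y}| = 6.

Enumerate products U × V with U ∈ τ_X, V ∈ τ_Y (deduplicated):
  ∅ × ∅ = {} (∅)
  {s} × {38} = {(s,38)}
  {r, s} × {38} = {(r,38), (s,38)}
  {s} × {36, 37, 38} = {(s,36), (s,37), (s,38)}
  {r, s} × {36, 37, 38} = {(r,36), (r,37), (r,38), (s,36), (s,37), (s,38)}
These 5 distinct sets form the basis B.
Close under arbitrary unions to get τ_{X×Y}; counting gives |τ_{X×Y}| = 6.


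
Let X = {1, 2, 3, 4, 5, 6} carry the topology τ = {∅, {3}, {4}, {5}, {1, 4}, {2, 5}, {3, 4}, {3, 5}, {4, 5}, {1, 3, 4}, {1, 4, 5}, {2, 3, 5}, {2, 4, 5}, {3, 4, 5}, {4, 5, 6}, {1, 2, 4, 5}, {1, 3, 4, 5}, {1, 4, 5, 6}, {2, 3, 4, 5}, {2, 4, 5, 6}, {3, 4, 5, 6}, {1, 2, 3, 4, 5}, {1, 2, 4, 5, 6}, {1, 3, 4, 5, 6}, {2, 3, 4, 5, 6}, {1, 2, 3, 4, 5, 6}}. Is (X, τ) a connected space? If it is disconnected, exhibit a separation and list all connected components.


(X, τ) is disconnected; components = [{3}, {1, 2, 4, 5, 6}].

Find clopen sets (U ∈ τ with X ∖ U ∈ τ):
  U = ∅, X ∖ U = {1, 2, 3, 4, 5, 6} — both open, so U is clopen.
  U = {3}, X ∖ U = {1, 2, 4, 5, 6} — both open, so U is clopen.
  U = {1, 2, 4, 5, 6}, X ∖ U = {3} — both open, so U is clopen.
  U = {1, 2, 3, 4, 5, 6}, X ∖ U = ∅ — both open, so U is clopen.
Nontrivial clopen(s) exist: e.g. {1, 2, 4, 5, 6}. So (X, τ) is disconnected.
Compute connected components by grouping points that agree on all clopens:
  component: {3}
  component: {1, 2, 4, 5, 6}


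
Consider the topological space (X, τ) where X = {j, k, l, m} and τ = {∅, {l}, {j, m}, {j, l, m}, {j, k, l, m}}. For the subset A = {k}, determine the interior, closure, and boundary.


int(A) = ∅, cl(A) = {k}, ∂A = {k}.

Closed sets in (X, τ) are complements of opens:
  closed(X, τ) = {∅, {k}, {k, l}, {j, k, m}, {j, k, l, m}}.
int(A) = ⋃ {U ∈ τ : U ⊆ A}. Opens contained in A: ∅.
Taking the union of these: int(A) = ∅.
cl(A) = ⋂ {C closed : A ⊆ C}. Closed sets containing A: {k}, {k, l}, {j, k, m}, {j, k, l, m}.
Intersecting these: cl(A) = {k}.
∂A = cl(A) ∖ int(A) = {k} ∖ ∅ = {k}.


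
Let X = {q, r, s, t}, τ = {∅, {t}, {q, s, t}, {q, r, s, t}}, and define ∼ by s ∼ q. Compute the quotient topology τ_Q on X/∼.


X/∼ = {[q=s], [r], [t]}; |τ_Q| = 4.

Equivalence classes: [q=s], [r], [t].
Quotient map π: X → X/∼ sends q ↦ [q=s], r ↦ [r], s ↦ [q=s], t ↦ [t].
For each subset V ⊆ X/∼, compute π^{-1}(V) ⊆ X and check whether π^{-1}(V) ∈ τ. V is open in τ_Q iff π^{-1}(V) ∈ τ.
  V = {}: π^{-1}(V) = ∅ ∈ τ ✓.
  V = {[q=s]}: π^{-1}(V) = {q, s} ∉ τ ✗.
  V = {[r]}: π^{-1}(V) = {r} ∉ τ ✗.
  V = {[q=s], [r]}: π^{-1}(V) = {q, r, s} ∉ τ ✗.
  V = {[t]}: π^{-1}(V) = {t} ∈ τ ✓.
  V = {[q=s], [t]}: π^{-1}(V) = {q, s, t} ∈ τ ✓.
  V = {[r], [t]}: π^{-1}(V) = {r, t} ∉ τ ✗.
  V = {[q=s], [r], [t]}: π^{-1}(V) = {q, r, s, t} ∈ τ ✓.
Open sets in the quotient: τ_Q = {{}, {[t]}, {[q=s], [t]}, {[q=s], [r], [t]}} (4 elements).


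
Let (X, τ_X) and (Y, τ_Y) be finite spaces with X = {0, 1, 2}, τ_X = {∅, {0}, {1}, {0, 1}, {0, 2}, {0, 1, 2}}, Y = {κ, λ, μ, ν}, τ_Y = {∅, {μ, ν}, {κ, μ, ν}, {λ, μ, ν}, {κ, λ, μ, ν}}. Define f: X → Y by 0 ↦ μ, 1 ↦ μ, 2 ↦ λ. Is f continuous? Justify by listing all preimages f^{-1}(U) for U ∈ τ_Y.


f IS continuous.

Compute f^{-1}(U) for each U ∈ τ_Y:
  U = ∅: f^{-1}(U) = ∅ ∈ τ_X ✓.
  U = {μ, ν}: f^{-1}(U) = {0, 1} ∈ τ_X ✓.
  U = {κ, μ, ν}: f^{-1}(U) = {0, 1} ∈ τ_X ✓.
  U = {λ, μ, ν}: f^{-1}(U) = {0, 1, 2} ∈ τ_X ✓.
  U = {κ, λ, μ, ν}: f^{-1}(U) = {0, 1, 2} ∈ τ_X ✓.
Every preimage lies in τ_X, so f IS continuous.


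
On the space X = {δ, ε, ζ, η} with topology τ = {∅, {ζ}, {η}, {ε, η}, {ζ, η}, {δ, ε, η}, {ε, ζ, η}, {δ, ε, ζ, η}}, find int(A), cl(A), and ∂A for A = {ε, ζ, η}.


int(A) = {ε, ζ, η}, cl(A) = {δ, ε, ζ, η}, ∂A = {δ}.

Closed sets in (X, τ) are complements of opens:
  closed(X, τ) = {∅, {δ}, {ζ}, {δ, ε}, {δ, ζ}, {δ, ε, ζ}, {δ, ε, η}, {δ, ε, ζ, η}}.
int(A) = ⋃ {U ∈ τ : U ⊆ A}. Opens contained in A: ∅, {ζ}, {η}, {ε, η}, {ζ, η}, {ε, ζ, η}.
Taking the union of these: int(A) = {ε, ζ, η}.
cl(A) = ⋂ {C closed : A ⊆ C}. Closed sets containing A: {δ, ε, ζ, η}.
Intersecting these: cl(A) = {δ, ε, ζ, η}.
∂A = cl(A) ∖ int(A) = {δ, ε, ζ, η} ∖ {ε, ζ, η} = {δ}.


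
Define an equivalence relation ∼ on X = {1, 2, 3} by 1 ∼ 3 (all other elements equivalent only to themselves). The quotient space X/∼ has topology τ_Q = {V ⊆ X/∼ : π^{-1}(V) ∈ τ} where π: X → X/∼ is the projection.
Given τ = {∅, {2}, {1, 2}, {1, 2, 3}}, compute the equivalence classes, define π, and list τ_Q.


X/∼ = {[1=3], [2]}; |τ_Q| = 3.

Equivalence classes: [1=3], [2].
Quotient map π: X → X/∼ sends 1 ↦ [1=3], 2 ↦ [2], 3 ↦ [1=3].
For each subset V ⊆ X/∼, compute π^{-1}(V) ⊆ X and check whether π^{-1}(V) ∈ τ. V is open in τ_Q iff π^{-1}(V) ∈ τ.
  V = {}: π^{-1}(V) = ∅ ∈ τ ✓.
  V = {[1=3]}: π^{-1}(V) = {1, 3} ∉ τ ✗.
  V = {[2]}: π^{-1}(V) = {2} ∈ τ ✓.
  V = {[1=3], [2]}: π^{-1}(V) = {1, 2, 3} ∈ τ ✓.
Open sets in the quotient: τ_Q = {{}, {[2]}, {[1=3], [2]}} (3 elements).


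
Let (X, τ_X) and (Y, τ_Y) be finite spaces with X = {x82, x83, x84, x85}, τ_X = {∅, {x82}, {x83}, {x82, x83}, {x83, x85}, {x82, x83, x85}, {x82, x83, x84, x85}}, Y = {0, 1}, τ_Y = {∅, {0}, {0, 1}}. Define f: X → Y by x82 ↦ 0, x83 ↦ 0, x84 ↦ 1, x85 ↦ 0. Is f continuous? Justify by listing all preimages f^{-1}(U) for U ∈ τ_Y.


f IS continuous.

Compute f^{-1}(U) for each U ∈ τ_Y:
  U = ∅: f^{-1}(U) = ∅ ∈ τ_X ✓.
  U = {0}: f^{-1}(U) = {x82, x83, x85} ∈ τ_X ✓.
  U = {0, 1}: f^{-1}(U) = {x82, x83, x84, x85} ∈ τ_X ✓.
Every preimage lies in τ_X, so f IS continuous.


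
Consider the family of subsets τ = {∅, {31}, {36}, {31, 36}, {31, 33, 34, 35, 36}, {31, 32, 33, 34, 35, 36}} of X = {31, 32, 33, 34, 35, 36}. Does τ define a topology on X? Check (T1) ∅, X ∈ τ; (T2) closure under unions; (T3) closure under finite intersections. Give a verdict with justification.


τ IS a topology on X.

Axiom (T1): ∅ ∈ τ? Yes; X ∈ τ? Yes.
Axiom (T2/T3): check pairwise unions and intersections of members of τ.
All pairwise intersections and unions checked — each lies in τ. Therefore τ satisfies (T1), (T2), (T3): it IS a topology on X.


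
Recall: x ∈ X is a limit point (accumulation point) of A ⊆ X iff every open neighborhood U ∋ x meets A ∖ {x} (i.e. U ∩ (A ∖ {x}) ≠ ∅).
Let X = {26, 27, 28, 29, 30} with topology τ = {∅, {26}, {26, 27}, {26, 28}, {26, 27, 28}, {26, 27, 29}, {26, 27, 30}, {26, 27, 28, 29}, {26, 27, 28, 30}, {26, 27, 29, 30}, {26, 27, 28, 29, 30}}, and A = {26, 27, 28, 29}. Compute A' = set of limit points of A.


A' = {27, 28, 29, 30}

For each x ∈ X, list the open sets U ∈ τ with x ∈ U, then check whether U ∩ (A ∖ {x}) ≠ ∅ for every such U.
  x = 26: open {26} ∋ x has {26} ∩ (A ∖ {26}) = ∅, so x is NOT a limit point.
  x = 27: opens ∋ x are {26, 27}, {26, 27, 28}, {26, 27, 29}, {26, 27, 30}, {26, 27, 28, 29}, {26, 27, 28, 30}, {26, 27, 29, 30}, {26, 27, 28, 29, 30}; each meets A ∖ {27}, so x IS a limit point.
  x = 28: opens ∋ x are {26, 28}, {26, 27, 28}, {26, 27, 28, 29}, {26, 27, 28, 30}, {26, 27, 28, 29, 30}; each meets A ∖ {28}, so x IS a limit point.
  x = 29: opens ∋ x are {26, 27, 29}, {26, 27, 28, 29}, {26, 27, 29, 30}, {26, 27, 28, 29, 30}; each meets A ∖ {29}, so x IS a limit point.
  x = 30: opens ∋ x are {26, 27, 30}, {26, 27, 28, 30}, {26, 27, 29, 30}, {26, 27, 28, 29, 30}; each meets A ∖ {30}, so x IS a limit point.
Collecting: A' = {27, 28, 29, 30}.


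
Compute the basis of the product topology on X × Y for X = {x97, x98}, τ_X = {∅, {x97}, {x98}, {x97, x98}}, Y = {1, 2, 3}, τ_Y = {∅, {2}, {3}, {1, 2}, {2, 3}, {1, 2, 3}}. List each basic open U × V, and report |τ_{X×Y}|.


Basis B = {∅ × ∅, {x97} × {2}, {x97} × {3}, {x98} × {2}, {x98} × {3}, {x97} × {1, 2}, {x97} × {2, 3}, {x97, x98} × {2}, {x97, x98} × {3}, {x98} × {1, 2}, {x98} × {2, 3}, {x97} × {1, 2, 3}, {x98} × {1, 2, 3}, {x97, x98} × {1, 2}, {x97, x98} × {2, 3}, {x97, x98} × {1, 2, 3}}; |τ_{X×Y}| = 36.

Enumerate products U × V with U ∈ τ_X, V ∈ τ_Y (deduplicated):
  ∅ × ∅ = {} (∅)
  {x97} × {2} = {(x97,2)}
  {x97} × {3} = {(x97,3)}
  {x98} × {2} = {(x98,2)}
  {x98} × {3} = {(x98,3)}
  {x97} × {1, 2} = {(x97,1), (x97,2)}
  {x97} × {2, 3} = {(x97,2), (x97,3)}
  {x97, x98} × {2} = {(x97,2), (x98,2)}
  {x97, x98} × {3} = {(x97,3), (x98,3)}
  {x98} × {1, 2} = {(x98,1), (x98,2)}
  {x98} × {2, 3} = {(x98,2), (x98,3)}
  {x97} × {1, 2, 3} = {(x97,1), (x97,2), (x97,3)}
  {x98} × {1, 2, 3} = {(x98,1), (x98,2), (x98,3)}
  {x97, x98} × {1, 2} = {(x97,1), (x97,2), (x98,1), (x98,2)}
  {x97, x98} × {2, 3} = {(x97,2), (x97,3), (x98,2), (x98,3)}
  {x97, x98} × {1, 2, 3} = {(x97,1), (x97,2), (x97,3), (x98,1), (x98,2), (x98,3)}
These 16 distinct sets form the basis B.
Close under arbitrary unions to get τ_{X×Y}; counting gives |τ_{X×Y}| = 36.


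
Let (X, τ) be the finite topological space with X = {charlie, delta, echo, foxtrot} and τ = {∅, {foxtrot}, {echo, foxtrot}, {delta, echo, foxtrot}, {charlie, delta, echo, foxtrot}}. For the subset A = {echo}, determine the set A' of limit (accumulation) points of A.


A' = {charlie, delta}

For each x ∈ X, list the open sets U ∈ τ with x ∈ U, then check whether U ∩ (A ∖ {x}) ≠ ∅ for every such U.
  x = charlie: opens ∋ x are {charlie, delta, echo, foxtrot}; each meets A ∖ {charlie}, so x IS a limit point.
  x = delta: opens ∋ x are {delta, echo, foxtrot}, {charlie, delta, echo, foxtrot}; each meets A ∖ {delta}, so x IS a limit point.
  x = echo: open {echo, foxtrot} ∋ x has {echo, foxtrot} ∩ (A ∖ {echo}) = ∅, so x is NOT a limit point.
  x = foxtrot: open {foxtrot} ∋ x has {foxtrot} ∩ (A ∖ {foxtrot}) = ∅, so x is NOT a limit point.
Collecting: A' = {charlie, delta}.


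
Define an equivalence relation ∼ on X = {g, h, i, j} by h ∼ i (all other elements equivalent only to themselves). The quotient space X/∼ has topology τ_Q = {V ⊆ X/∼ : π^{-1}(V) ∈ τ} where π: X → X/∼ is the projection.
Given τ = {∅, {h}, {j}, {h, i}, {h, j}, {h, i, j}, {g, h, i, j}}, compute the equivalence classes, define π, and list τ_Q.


X/∼ = {[g], [h=i], [j]}; |τ_Q| = 5.

Equivalence classes: [g], [h=i], [j].
Quotient map π: X → X/∼ sends g ↦ [g], h ↦ [h=i], i ↦ [h=i], j ↦ [j].
For each subset V ⊆ X/∼, compute π^{-1}(V) ⊆ X and check whether π^{-1}(V) ∈ τ. V is open in τ_Q iff π^{-1}(V) ∈ τ.
  V = {}: π^{-1}(V) = ∅ ∈ τ ✓.
  V = {[g]}: π^{-1}(V) = {g} ∉ τ ✗.
  V = {[h=i]}: π^{-1}(V) = {h, i} ∈ τ ✓.
  V = {[g], [h=i]}: π^{-1}(V) = {g, h, i} ∉ τ ✗.
  V = {[j]}: π^{-1}(V) = {j} ∈ τ ✓.
  V = {[g], [j]}: π^{-1}(V) = {g, j} ∉ τ ✗.
  V = {[h=i], [j]}: π^{-1}(V) = {h, i, j} ∈ τ ✓.
  V = {[g], [h=i], [j]}: π^{-1}(V) = {g, h, i, j} ∈ τ ✓.
Open sets in the quotient: τ_Q = {{}, {[h=i]}, {[j]}, {[h=i], [j]}, {[g], [h=i], [j]}} (5 elements).


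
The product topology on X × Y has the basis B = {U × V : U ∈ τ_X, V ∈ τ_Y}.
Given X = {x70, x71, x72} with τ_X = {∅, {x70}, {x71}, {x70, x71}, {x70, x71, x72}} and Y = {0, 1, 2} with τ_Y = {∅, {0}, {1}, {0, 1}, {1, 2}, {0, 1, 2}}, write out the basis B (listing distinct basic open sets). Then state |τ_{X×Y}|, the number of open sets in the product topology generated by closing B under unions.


Basis B = {∅ × ∅, {x70} × {0}, {x70} × {1}, {x71} × {0}, {x71} × {1}, {x70} × {0, 1}, {x70, x71} × {0}, {x70} × {1, 2}, {x70, x71} × {1}, {x71} × {0, 1}, {x71} × {1, 2}, {x70} × {0, 1, 2}, {x70, x71, x72} × {0}, {x70, x71, x72} × {1}, {x71} × {0, 1, 2}, {x70, x71} × {0, 1}, {x70, x71} × {1, 2}, {x70, x71} × {0, 1, 2}, {x70, x71, x72} × {0, 1}, {x70, x71, x72} × {1, 2}, {x70, x71, x72} × {0, 1, 2}}; |τ_{X×Y}| = 70.

Enumerate products U × V with U ∈ τ_X, V ∈ τ_Y (deduplicated):
  ∅ × ∅ = {} (∅)
  {x70} × {0} = {(x70,0)}
  {x70} × {1} = {(x70,1)}
  {x71} × {0} = {(x71,0)}
  {x71} × {1} = {(x71,1)}
  {x70} × {0, 1} = {(x70,0), (x70,1)}
  {x70, x71} × {0} = {(x70,0), (x71,0)}
  {x70} × {1, 2} = {(x70,1), (x70,2)}
  {x70, x71} × {1} = {(x70,1), (x71,1)}
  {x71} × {0, 1} = {(x71,0), (x71,1)}
  {x71} × {1, 2} = {(x71,1), (x71,2)}
  {x70} × {0, 1, 2} = {(x70,0), (x70,1), (x70,2)}
  {x70, x71, x72} × {0} = {(x70,0), (x71,0), (x72,0)}
  {x70, x71, x72} × {1} = {(x70,1), (x71,1), (x72,1)}
  {x71} × {0, 1, 2} = {(x71,0), (x71,1), (x71,2)}
  {x70, x71} × {0, 1} = {(x70,0), (x70,1), (x71,0), (x71,1)}
  {x70, x71} × {1, 2} = {(x70,1), (x70,2), (x71,1), (x71,2)}
  {x70, x71} × {0, 1, 2} = {(x70,0), (x70,1), (x70,2), (x71,0), (x71,1), (x71,2)}
  {x70, x71, x72} × {0, 1} = {(x70,0), (x70,1), (x71,0), (x71,1), (x72,0), (x72,1)}
  {x70, x71, x72} × {1, 2} = {(x70,1), (x70,2), (x71,1), (x71,2), (x72,1), (x72,2)}
  {x70, x71, x72} × {0, 1, 2} = {(x70,0), (x70,1), (x70,2), (x71,0), (x71,1), (x71,2), (x72,0), (x72,1), (x72,2)}
These 21 distinct sets form the basis B.
Close under arbitrary unions to get τ_{X×Y}; counting gives |τ_{X×Y}| = 70.


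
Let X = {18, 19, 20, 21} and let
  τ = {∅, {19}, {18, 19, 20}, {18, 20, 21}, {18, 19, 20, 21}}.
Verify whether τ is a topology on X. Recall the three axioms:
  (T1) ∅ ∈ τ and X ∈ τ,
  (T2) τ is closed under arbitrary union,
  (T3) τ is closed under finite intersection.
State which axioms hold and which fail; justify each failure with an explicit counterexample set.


τ is NOT a topology on X.

Axiom (T1): ∅ ∈ τ? Yes; X ∈ τ? Yes.
Axiom (T2/T3): check pairwise unions and intersections of members of τ.
Counterexample for (T3): {18, 19, 20} ∩ {18, 20, 21} = {18, 20} ∉ τ. Therefore τ is NOT a topology.


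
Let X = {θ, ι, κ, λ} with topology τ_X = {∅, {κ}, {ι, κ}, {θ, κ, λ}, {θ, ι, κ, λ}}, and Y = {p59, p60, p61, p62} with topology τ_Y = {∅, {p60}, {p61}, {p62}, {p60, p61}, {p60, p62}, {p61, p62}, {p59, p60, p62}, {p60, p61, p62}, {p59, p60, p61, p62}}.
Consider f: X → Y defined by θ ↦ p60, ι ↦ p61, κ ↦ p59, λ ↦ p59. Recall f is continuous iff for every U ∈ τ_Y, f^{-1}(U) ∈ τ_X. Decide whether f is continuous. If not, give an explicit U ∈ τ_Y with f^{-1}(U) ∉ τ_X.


f is NOT continuous.

Compute f^{-1}(U) for each U ∈ τ_Y:
  U = ∅: f^{-1}(U) = ∅ ∈ τ_X ✓.
  U = {p60}: f^{-1}(U) = {θ} ∉ τ_X ✗.
  U = {p61}: f^{-1}(U) = {ι} ∉ τ_X ✗.
  U = {p62}: f^{-1}(U) = ∅ ∈ τ_X ✓.
  U = {p60, p61}: f^{-1}(U) = {θ, ι} ∉ τ_X ✗.
  U = {p60, p62}: f^{-1}(U) = {θ} ∉ τ_X ✗.
  U = {p61, p62}: f^{-1}(U) = {ι} ∉ τ_X ✗.
  U = {p59, p60, p62}: f^{-1}(U) = {θ, κ, λ} ∈ τ_X ✓.
  U = {p60, p61, p62}: f^{-1}(U) = {θ, ι} ∉ τ_X ✗.
  U = {p59, p60, p61, p62}: f^{-1}(U) = {θ, ι, κ, λ} ∈ τ_X ✓.
Found U = {p60} with f^{-1}(U) = {θ} not in τ_X. Therefore f is NOT continuous.


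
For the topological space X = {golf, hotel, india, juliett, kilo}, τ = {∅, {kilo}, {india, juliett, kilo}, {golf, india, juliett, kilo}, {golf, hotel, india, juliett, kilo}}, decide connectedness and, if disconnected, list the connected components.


(X, τ) is connected.

Find clopen sets (U ∈ τ with X ∖ U ∈ τ):
  U = ∅, X ∖ U = {golf, hotel, india, juliett, kilo} — both open, so U is clopen.
  U = {golf, hotel, india, juliett, kilo}, X ∖ U = ∅ — both open, so U is clopen.
Only trivial clopens (∅ and X) exist, so (X, τ) is connected.
Compute connected components by grouping points that agree on all clopens:
  component: {golf, hotel, india, juliett, kilo}


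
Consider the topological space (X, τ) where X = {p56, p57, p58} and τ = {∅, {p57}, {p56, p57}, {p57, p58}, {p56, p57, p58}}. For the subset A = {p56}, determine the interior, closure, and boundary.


int(A) = ∅, cl(A) = {p56}, ∂A = {p56}.

Closed sets in (X, τ) are complements of opens:
  closed(X, τ) = {∅, {p56}, {p58}, {p56, p58}, {p56, p57, p58}}.
int(A) = ⋃ {U ∈ τ : U ⊆ A}. Opens contained in A: ∅.
Taking the union of these: int(A) = ∅.
cl(A) = ⋂ {C closed : A ⊆ C}. Closed sets containing A: {p56}, {p56, p58}, {p56, p57, p58}.
Intersecting these: cl(A) = {p56}.
∂A = cl(A) ∖ int(A) = {p56} ∖ ∅ = {p56}.


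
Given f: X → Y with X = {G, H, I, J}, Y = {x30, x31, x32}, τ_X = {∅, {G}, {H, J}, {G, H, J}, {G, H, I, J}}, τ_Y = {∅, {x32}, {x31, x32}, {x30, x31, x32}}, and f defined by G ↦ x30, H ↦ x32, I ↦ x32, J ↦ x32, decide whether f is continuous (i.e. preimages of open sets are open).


f is NOT continuous.

Compute f^{-1}(U) for each U ∈ τ_Y:
  U = ∅: f^{-1}(U) = ∅ ∈ τ_X ✓.
  U = {x32}: f^{-1}(U) = {H, I, J} ∉ τ_X ✗.
  U = {x31, x32}: f^{-1}(U) = {H, I, J} ∉ τ_X ✗.
  U = {x30, x31, x32}: f^{-1}(U) = {G, H, I, J} ∈ τ_X ✓.
Found U = {x32} with f^{-1}(U) = {H, I, J} not in τ_X. Therefore f is NOT continuous.


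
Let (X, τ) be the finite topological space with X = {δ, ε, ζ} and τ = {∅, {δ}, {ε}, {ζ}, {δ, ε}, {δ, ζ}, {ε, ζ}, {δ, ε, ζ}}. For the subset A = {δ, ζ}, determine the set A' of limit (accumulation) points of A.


A' = ∅

For each x ∈ X, list the open sets U ∈ τ with x ∈ U, then check whether U ∩ (A ∖ {x}) ≠ ∅ for every such U.
  x = δ: open {δ} ∋ x has {δ} ∩ (A ∖ {δ}) = ∅, so x is NOT a limit point.
  x = ε: open {ε} ∋ x has {ε} ∩ (A ∖ {ε}) = ∅, so x is NOT a limit point.
  x = ζ: open {ζ} ∋ x has {ζ} ∩ (A ∖ {ζ}) = ∅, so x is NOT a limit point.
Collecting: A' = ∅.


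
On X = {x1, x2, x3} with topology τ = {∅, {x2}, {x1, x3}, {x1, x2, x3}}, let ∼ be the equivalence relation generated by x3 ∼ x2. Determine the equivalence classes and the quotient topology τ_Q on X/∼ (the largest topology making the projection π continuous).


X/∼ = {[x1], [x2=x3]}; |τ_Q| = 2.

Equivalence classes: [x1], [x2=x3].
Quotient map π: X → X/∼ sends x1 ↦ [x1], x2 ↦ [x2=x3], x3 ↦ [x2=x3].
For each subset V ⊆ X/∼, compute π^{-1}(V) ⊆ X and check whether π^{-1}(V) ∈ τ. V is open in τ_Q iff π^{-1}(V) ∈ τ.
  V = {}: π^{-1}(V) = ∅ ∈ τ ✓.
  V = {[x1]}: π^{-1}(V) = {x1} ∉ τ ✗.
  V = {[x2=x3]}: π^{-1}(V) = {x2, x3} ∉ τ ✗.
  V = {[x1], [x2=x3]}: π^{-1}(V) = {x1, x2, x3} ∈ τ ✓.
Open sets in the quotient: τ_Q = {{}, {[x1], [x2=x3]}} (2 elements).


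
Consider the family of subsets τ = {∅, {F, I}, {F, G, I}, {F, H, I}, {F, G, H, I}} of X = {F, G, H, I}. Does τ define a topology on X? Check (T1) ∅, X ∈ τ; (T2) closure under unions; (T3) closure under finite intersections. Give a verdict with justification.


τ IS a topology on X.

Axiom (T1): ∅ ∈ τ? Yes; X ∈ τ? Yes.
Axiom (T2/T3): check pairwise unions and intersections of members of τ.
All pairwise intersections and unions checked — each lies in τ. Therefore τ satisfies (T1), (T2), (T3): it IS a topology on X.


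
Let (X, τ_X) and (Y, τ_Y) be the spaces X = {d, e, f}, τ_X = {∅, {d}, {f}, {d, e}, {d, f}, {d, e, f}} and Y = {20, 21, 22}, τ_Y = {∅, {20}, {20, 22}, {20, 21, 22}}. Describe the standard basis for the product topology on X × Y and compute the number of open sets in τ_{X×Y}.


Basis B = {∅ × ∅, {d} × {20}, {f} × {20}, {d} × {20, 22}, {d, e} × {20}, {d, f} × {20}, {f} × {20, 22}, {d} × {20, 21, 22}, {d, e, f} × {20}, {f} × {20, 21, 22}, {d, e} × {20, 22}, {d, f} × {20, 22}, {d, e} × {20, 21, 22}, {d, f} × {20, 21, 22}, {d, e, f} × {20, 22}, {d, e, f} × {20, 21, 22}}; |τ_{X×Y}| = 40.

Enumerate products U × V with U ∈ τ_X, V ∈ τ_Y (deduplicated):
  ∅ × ∅ = {} (∅)
  {d} × {20} = {(d,20)}
  {f} × {20} = {(f,20)}
  {d} × {20, 22} = {(d,20), (d,22)}
  {d, e} × {20} = {(d,20), (e,20)}
  {d, f} × {20} = {(d,20), (f,20)}
  {f} × {20, 22} = {(f,20), (f,22)}
  {d} × {20, 21, 22} = {(d,20), (d,21), (d,22)}
  {d, e, f} × {20} = {(d,20), (e,20), (f,20)}
  {f} × {20, 21, 22} = {(f,20), (f,21), (f,22)}
  {d, e} × {20, 22} = {(d,20), (d,22), (e,20), (e,22)}
  {d, f} × {20, 22} = {(d,20), (d,22), (f,20), (f,22)}
  {d, e} × {20, 21, 22} = {(d,20), (d,21), (d,22), (e,20), (e,21), (e,22)}
  {d, f} × {20, 21, 22} = {(d,20), (d,21), (d,22), (f,20), (f,21), (f,22)}
  {d, e, f} × {20, 22} = {(d,20), (d,22), (e,20), (e,22), (f,20), (f,22)}
  {d, e, f} × {20, 21, 22} = {(d,20), (d,21), (d,22), (e,20), (e,21), (e,22), (f,20), (f,21), (f,22)}
These 16 distinct sets form the basis B.
Close under arbitrary unions to get τ_{X×Y}; counting gives |τ_{X×Y}| = 40.


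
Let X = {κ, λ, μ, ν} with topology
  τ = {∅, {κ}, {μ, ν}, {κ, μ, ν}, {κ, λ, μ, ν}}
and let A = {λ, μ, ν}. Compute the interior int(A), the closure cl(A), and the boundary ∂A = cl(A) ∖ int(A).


int(A) = {μ, ν}, cl(A) = {λ, μ, ν}, ∂A = {λ}.

Closed sets in (X, τ) are complements of opens:
  closed(X, τ) = {∅, {λ}, {κ, λ}, {λ, μ, ν}, {κ, λ, μ, ν}}.
int(A) = ⋃ {U ∈ τ : U ⊆ A}. Opens contained in A: ∅, {μ, ν}.
Taking the union of these: int(A) = {μ, ν}.
cl(A) = ⋂ {C closed : A ⊆ C}. Closed sets containing A: {λ, μ, ν}, {κ, λ, μ, ν}.
Intersecting these: cl(A) = {λ, μ, ν}.
∂A = cl(A) ∖ int(A) = {λ, μ, ν} ∖ {μ, ν} = {λ}.


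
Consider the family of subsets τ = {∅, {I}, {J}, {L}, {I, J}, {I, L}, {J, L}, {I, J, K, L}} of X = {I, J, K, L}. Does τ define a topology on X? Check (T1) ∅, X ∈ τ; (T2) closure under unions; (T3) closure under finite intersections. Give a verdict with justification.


τ is NOT a topology on X.

Axiom (T1): ∅ ∈ τ? Yes; X ∈ τ? Yes.
Axiom (T2/T3): check pairwise unions and intersections of members of τ.
Counterexample for (T2): {I} ∪ {J, L} = {I, J, L} ∉ τ. Therefore τ is NOT a topology.


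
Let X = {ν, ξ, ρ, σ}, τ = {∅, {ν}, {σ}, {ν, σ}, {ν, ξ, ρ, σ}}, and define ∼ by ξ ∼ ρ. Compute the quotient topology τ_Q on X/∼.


X/∼ = {[ν], [ξ=ρ], [σ]}; |τ_Q| = 5.

Equivalence classes: [ν], [ξ=ρ], [σ].
Quotient map π: X → X/∼ sends ν ↦ [ν], ξ ↦ [ξ=ρ], ρ ↦ [ξ=ρ], σ ↦ [σ].
For each subset V ⊆ X/∼, compute π^{-1}(V) ⊆ X and check whether π^{-1}(V) ∈ τ. V is open in τ_Q iff π^{-1}(V) ∈ τ.
  V = {}: π^{-1}(V) = ∅ ∈ τ ✓.
  V = {[ν]}: π^{-1}(V) = {ν} ∈ τ ✓.
  V = {[ξ=ρ]}: π^{-1}(V) = {ξ, ρ} ∉ τ ✗.
  V = {[ν], [ξ=ρ]}: π^{-1}(V) = {ν, ξ, ρ} ∉ τ ✗.
  V = {[σ]}: π^{-1}(V) = {σ} ∈ τ ✓.
  V = {[ν], [σ]}: π^{-1}(V) = {ν, σ} ∈ τ ✓.
  V = {[ξ=ρ], [σ]}: π^{-1}(V) = {ξ, ρ, σ} ∉ τ ✗.
  V = {[ν], [ξ=ρ], [σ]}: π^{-1}(V) = {ν, ξ, ρ, σ} ∈ τ ✓.
Open sets in the quotient: τ_Q = {{}, {[ν]}, {[σ]}, {[ν], [σ]}, {[ν], [ξ=ρ], [σ]}} (5 elements).


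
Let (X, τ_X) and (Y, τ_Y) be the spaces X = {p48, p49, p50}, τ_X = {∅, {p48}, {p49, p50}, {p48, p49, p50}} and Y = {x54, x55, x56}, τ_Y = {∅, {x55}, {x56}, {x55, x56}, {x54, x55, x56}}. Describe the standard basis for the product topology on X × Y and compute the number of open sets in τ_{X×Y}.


Basis B = {∅ × ∅, {p48} × {x55}, {p48} × {x56}, {p48} × {x55, x56}, {p49, p50} × {x55}, {p49, p50} × {x56}, {p48} × {x54, x55, x56}, {p48, p49, p50} × {x55}, {p48, p49, p50} × {x56}, {p49, p50} × {x55, x56}, {p48, p49, p50} × {x55, x56}, {p49, p50} × {x54, x55, x56}, {p48, p49, p50} × {x54, x55, x56}}; |τ_{X×Y}| = 25.

Enumerate products U × V with U ∈ τ_X, V ∈ τ_Y (deduplicated):
  ∅ × ∅ = {} (∅)
  {p48} × {x55} = {(p48,x55)}
  {p48} × {x56} = {(p48,x56)}
  {p48} × {x55, x56} = {(p48,x55), (p48,x56)}
  {p49, p50} × {x55} = {(p49,x55), (p50,x55)}
  {p49, p50} × {x56} = {(p49,x56), (p50,x56)}
  {p48} × {x54, x55, x56} = {(p48,x54), (p48,x55), (p48,x56)}
  {p48, p49, p50} × {x55} = {(p48,x55), (p49,x55), (p50,x55)}
  {p48, p49, p50} × {x56} = {(p48,x56), (p49,x56), (p50,x56)}
  {p49, p50} × {x55, x56} = {(p49,x55), (p49,x56), (p50,x55), (p50,x56)}
  {p48, p49, p50} × {x55, x56} = {(p48,x55), (p48,x56), (p49,x55), (p49,x56), (p50,x55), (p50,x56)}
  {p49, p50} × {x54, x55, x56} = {(p49,x54), (p49,x55), (p49,x56), (p50,x54), (p50,x55), (p50,x56)}
  {p48, p49, p50} × {x54, x55, x56} = {(p48,x54), (p48,x55), (p48,x56), (p49,x54), (p49,x55), (p49,x56), (p50,x54), (p50,x55), (p50,x56)}
These 13 distinct sets form the basis B.
Close under arbitrary unions to get τ_{X×Y}; counting gives |τ_{X×Y}| = 25.


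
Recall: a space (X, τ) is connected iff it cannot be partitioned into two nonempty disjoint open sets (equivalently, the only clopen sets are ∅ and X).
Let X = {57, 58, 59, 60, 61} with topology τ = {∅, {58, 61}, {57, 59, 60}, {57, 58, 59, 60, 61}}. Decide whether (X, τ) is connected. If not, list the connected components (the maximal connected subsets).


(X, τ) is disconnected; components = [{58, 61}, {57, 59, 60}].

Find clopen sets (U ∈ τ with X ∖ U ∈ τ):
  U = ∅, X ∖ U = {57, 58, 59, 60, 61} — both open, so U is clopen.
  U = {58, 61}, X ∖ U = {57, 59, 60} — both open, so U is clopen.
  U = {57, 59, 60}, X ∖ U = {58, 61} — both open, so U is clopen.
  U = {57, 58, 59, 60, 61}, X ∖ U = ∅ — both open, so U is clopen.
Nontrivial clopen(s) exist: e.g. {58, 61}. So (X, τ) is disconnected.
Compute connected components by grouping points that agree on all clopens:
  component: {58, 61}
  component: {57, 59, 60}


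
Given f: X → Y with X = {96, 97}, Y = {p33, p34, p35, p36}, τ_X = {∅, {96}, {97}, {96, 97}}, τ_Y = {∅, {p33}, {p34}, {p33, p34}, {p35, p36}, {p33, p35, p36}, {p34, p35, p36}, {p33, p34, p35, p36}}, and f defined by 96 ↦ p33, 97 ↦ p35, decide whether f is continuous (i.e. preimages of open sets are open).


f IS continuous.

Compute f^{-1}(U) for each U ∈ τ_Y:
  U = ∅: f^{-1}(U) = ∅ ∈ τ_X ✓.
  U = {p33}: f^{-1}(U) = {96} ∈ τ_X ✓.
  U = {p34}: f^{-1}(U) = ∅ ∈ τ_X ✓.
  U = {p33, p34}: f^{-1}(U) = {96} ∈ τ_X ✓.
  U = {p35, p36}: f^{-1}(U) = {97} ∈ τ_X ✓.
  U = {p33, p35, p36}: f^{-1}(U) = {96, 97} ∈ τ_X ✓.
  U = {p34, p35, p36}: f^{-1}(U) = {97} ∈ τ_X ✓.
  U = {p33, p34, p35, p36}: f^{-1}(U) = {96, 97} ∈ τ_X ✓.
Every preimage lies in τ_X, so f IS continuous.


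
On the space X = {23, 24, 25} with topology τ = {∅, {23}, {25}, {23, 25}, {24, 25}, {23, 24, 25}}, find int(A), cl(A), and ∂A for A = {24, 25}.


int(A) = {24, 25}, cl(A) = {24, 25}, ∂A = ∅.

Closed sets in (X, τ) are complements of opens:
  closed(X, τ) = {∅, {23}, {24}, {23, 24}, {24, 25}, {23, 24, 25}}.
int(A) = ⋃ {U ∈ τ : U ⊆ A}. Opens contained in A: ∅, {25}, {24, 25}.
Taking the union of these: int(A) = {24, 25}.
cl(A) = ⋂ {C closed : A ⊆ C}. Closed sets containing A: {24, 25}, {23, 24, 25}.
Intersecting these: cl(A) = {24, 25}.
∂A = cl(A) ∖ int(A) = {24, 25} ∖ {24, 25} = ∅.


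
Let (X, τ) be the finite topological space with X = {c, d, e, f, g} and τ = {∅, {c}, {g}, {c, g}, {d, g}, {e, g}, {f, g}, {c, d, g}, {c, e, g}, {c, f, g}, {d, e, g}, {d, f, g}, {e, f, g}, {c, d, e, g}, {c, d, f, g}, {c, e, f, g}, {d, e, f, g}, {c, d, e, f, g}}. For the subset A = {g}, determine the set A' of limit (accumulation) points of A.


A' = {d, e, f}

For each x ∈ X, list the open sets U ∈ τ with x ∈ U, then check whether U ∩ (A ∖ {x}) ≠ ∅ for every such U.
  x = c: open {c} ∋ x has {c} ∩ (A ∖ {c}) = ∅, so x is NOT a limit point.
  x = d: opens ∋ x are {d, g}, {c, d, g}, {d, e, g}, {d, f, g}, {c, d, e, g}, {c, d, f, g}, {d, e, f, g}, {c, d, e, f, g}; each meets A ∖ {d}, so x IS a limit point.
  x = e: opens ∋ x are {e, g}, {c, e, g}, {d, e, g}, {e, f, g}, {c, d, e, g}, {c, e, f, g}, {d, e, f, g}, {c, d, e, f, g}; each meets A ∖ {e}, so x IS a limit point.
  x = f: opens ∋ x are {f, g}, {c, f, g}, {d, f, g}, {e, f, g}, {c, d, f, g}, {c, e, f, g}, {d, e, f, g}, {c, d, e, f, g}; each meets A ∖ {f}, so x IS a limit point.
  x = g: open {g} ∋ x has {g} ∩ (A ∖ {g}) = ∅, so x is NOT a limit point.
Collecting: A' = {d, e, f}.
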